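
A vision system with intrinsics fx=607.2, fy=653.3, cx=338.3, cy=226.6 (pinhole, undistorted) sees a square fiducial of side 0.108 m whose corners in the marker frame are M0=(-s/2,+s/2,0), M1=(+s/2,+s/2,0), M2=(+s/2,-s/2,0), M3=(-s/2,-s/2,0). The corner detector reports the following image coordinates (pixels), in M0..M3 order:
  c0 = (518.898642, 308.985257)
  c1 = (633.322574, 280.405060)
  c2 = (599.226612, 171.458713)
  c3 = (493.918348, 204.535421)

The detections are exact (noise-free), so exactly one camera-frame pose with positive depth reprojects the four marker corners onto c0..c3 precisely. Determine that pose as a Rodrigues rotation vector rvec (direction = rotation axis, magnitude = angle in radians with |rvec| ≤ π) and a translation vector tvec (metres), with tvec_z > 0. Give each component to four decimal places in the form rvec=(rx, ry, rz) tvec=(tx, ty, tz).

rvec=(-0.3530, 0.4076, -0.2180) tvec=(0.2226, 0.0126, 0.6119)

Intrinsics K: fx=607.2, fy=653.3, cx=338.3, cy=226.6
Marker side s = 0.108 m; corners in marker frame (Z=0):
  M0 = (-0.0540, +0.0540, 0)
  M1 = (+0.0540, +0.0540, 0)
  M2 = (+0.0540, -0.0540, 0)
  M3 = (-0.0540, -0.0540, 0)
Detected image corners:
  c0 = (518.898642, 308.985257) px
  c1 = (633.322574, 280.405060) px
  c2 = (599.226612, 171.458713) px
  c3 = (493.918348, 204.535421) px
Planar DLT: solve 8×8 A·h = b for H (H[2,2]=1):
  H  [+697.00513 -73.31224 +559.16559]
  H  [-423.23755 +838.75254 +240.04571]
  H  [-0.56805 -0.61552 +1.00000]
B = K⁻¹H; ‖b₁‖=1.634121, ‖b₂‖=1.634121; λ = 2/(‖b₁‖+‖b₂‖) = 0.611950, sign → tz>0 ⇒ λ=+0.611950
r₁ = λ·B[:,0] = (+0.89613,-0.27588,-0.34762); r₂ = λ·B[:,1] = (+0.13597,+0.91631,-0.37667)
r₃ = r₁×r₂ = (+0.42244,+0.29028,+0.85865); SVD([r₁ r₂ r₃]) → R = UVᵀ:
  R  [+0.89613 +0.13597 +0.42244]
  R  [-0.27588 +0.91631 +0.29028]
  R  [-0.34762 -0.37667 +0.85865]
t = (+0.22259, +0.01259, +0.61195) m
tr R = 2.671097; θ = arccos((tr R − 1)/2) = 0.581666 rad = 33.327°
axis k = ((R−Rᵀ)₃₂, (R−Rᵀ)₁₃, (R−Rᵀ)₂₁) / (2 sinθ) = (-0.606960, +0.700799, -0.374807)
rvec = θ·k = (-0.353048, +0.407631, -0.218013)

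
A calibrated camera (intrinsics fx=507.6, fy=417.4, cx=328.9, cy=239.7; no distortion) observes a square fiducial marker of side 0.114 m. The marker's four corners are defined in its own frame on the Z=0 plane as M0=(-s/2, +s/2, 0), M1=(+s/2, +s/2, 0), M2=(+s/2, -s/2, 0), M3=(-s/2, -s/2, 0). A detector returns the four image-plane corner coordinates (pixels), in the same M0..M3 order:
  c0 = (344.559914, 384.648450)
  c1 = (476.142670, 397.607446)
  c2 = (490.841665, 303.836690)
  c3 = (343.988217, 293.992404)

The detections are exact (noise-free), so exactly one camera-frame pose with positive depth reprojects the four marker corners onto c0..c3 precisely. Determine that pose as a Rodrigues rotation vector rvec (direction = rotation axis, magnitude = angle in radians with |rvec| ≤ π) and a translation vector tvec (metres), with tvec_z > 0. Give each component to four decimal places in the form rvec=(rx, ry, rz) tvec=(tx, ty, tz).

rvec=(0.4088, 0.1846, 0.0215) tvec=(0.0691, 0.1088, 0.4220)

Intrinsics K: fx=507.6, fy=417.4, cx=328.9, cy=239.7
Marker side s = 0.114 m; corners in marker frame (Z=0):
  M0 = (-0.0570, +0.0570, 0)
  M1 = (+0.0570, +0.0570, 0)
  M2 = (+0.0570, -0.0570, 0)
  M3 = (-0.0570, -0.0570, 0)
Detected image corners:
  c0 = (344.559914, 384.648450) px
  c1 = (476.142670, 397.607446) px
  c2 = (490.841665, 303.836690) px
  c3 = (343.988217, 293.992404) px
Planar DLT: solve 8×8 A·h = b for H (H[2,2]=1):
  H  [+1046.82063 +329.17942 +412.05627]
  H  [-41.63283 +1133.31800 +347.36082]
  H  [-0.41267 +0.94125 +1.00000]
B = K⁻¹H; ‖b₁‖=2.369929, ‖b₂‖=2.369929; λ = 2/(‖b₁‖+‖b₂‖) = 0.421954, sign → tz>0 ⇒ λ=+0.421954
r₁ = λ·B[:,0] = (+0.98302,+0.05791,-0.17413); r₂ = λ·B[:,1] = (+0.01630,+0.91760,+0.39716)
r₃ = r₁×r₂ = (+0.18278,-0.39326,+0.90108); SVD([r₁ r₂ r₃]) → R = UVᵀ:
  R  [+0.98302 +0.01630 +0.18278]
  R  [+0.05791 +0.91760 -0.39326]
  R  [-0.17413 +0.39716 +0.90108]
t = (+0.06913, +0.10884, +0.42195) m
tr R = 2.801701; θ = arccos((tr R − 1)/2) = 0.449072 rad = 25.730°
axis k = ((R−Rᵀ)₃₂, (R−Rᵀ)₁₃, (R−Rᵀ)₂₁) / (2 sinθ) = (+0.910347, +0.411061, +0.047927)
rvec = θ·k = (+0.408811, +0.184596, +0.021523)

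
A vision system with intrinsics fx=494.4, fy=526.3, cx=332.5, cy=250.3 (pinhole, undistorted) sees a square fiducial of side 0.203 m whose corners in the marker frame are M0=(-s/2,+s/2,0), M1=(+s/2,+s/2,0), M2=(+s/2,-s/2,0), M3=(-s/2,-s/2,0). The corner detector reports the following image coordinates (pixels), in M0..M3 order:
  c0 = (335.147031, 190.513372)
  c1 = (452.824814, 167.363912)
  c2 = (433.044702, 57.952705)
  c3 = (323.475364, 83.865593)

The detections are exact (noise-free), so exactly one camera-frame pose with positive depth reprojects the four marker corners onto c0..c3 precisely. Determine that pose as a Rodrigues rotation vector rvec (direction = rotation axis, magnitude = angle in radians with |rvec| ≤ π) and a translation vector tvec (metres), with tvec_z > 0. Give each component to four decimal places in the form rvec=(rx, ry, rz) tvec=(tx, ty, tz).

Intrinsics K: fx=494.4, fy=526.3, cx=332.5, cy=250.3
Marker side s = 0.203 m; corners in marker frame (Z=0):
  M0 = (-0.1015, +0.1015, 0)
  M1 = (+0.1015, +0.1015, 0)
  M2 = (+0.1015, -0.1015, 0)
  M3 = (-0.1015, -0.1015, 0)
Detected image corners:
  c0 = (335.147031, 190.513372) px
  c1 = (452.824814, 167.363912) px
  c2 = (433.044702, 57.952705) px
  c3 = (323.475364, 83.865593) px
Planar DLT: solve 8×8 A·h = b for H (H[2,2]=1):
  H  [+482.00826 -48.00931 +384.71368]
  H  [-145.99759 +491.56201 +123.39647]
  H  [-0.19957 -0.32392 +1.00000]
B = K⁻¹H; ‖b₁‖=1.141642, ‖b₂‖=1.141642; λ = 2/(‖b₁‖+‖b₂‖) = 0.875932, sign → tz>0 ⇒ λ=+0.875932
r₁ = λ·B[:,0] = (+0.97154,-0.15985,-0.17481); r₂ = λ·B[:,1] = (+0.10576,+0.95305,-0.28373)
r₃ = r₁×r₂ = (+0.21195,+0.25717,+0.94284); SVD([r₁ r₂ r₃]) → R = UVᵀ:
  R  [+0.97154 +0.10576 +0.21195]
  R  [-0.15985 +0.95305 +0.25717]
  R  [-0.17481 -0.28373 +0.94284]
t = (+0.09251, -0.21121, +0.87593) m
tr R = 2.867430; θ = arccos((tr R − 1)/2) = 0.366143 rad = 20.978°
axis k = ((R−Rᵀ)₃₂, (R−Rᵀ)₁₃, (R−Rᵀ)₂₁) / (2 sinθ) = (-0.755409, +0.540144, -0.370948)
rvec = θ·k = (-0.276588, +0.197770, -0.135820)

rvec=(-0.2766, 0.1978, -0.1358) tvec=(0.0925, -0.2112, 0.8759)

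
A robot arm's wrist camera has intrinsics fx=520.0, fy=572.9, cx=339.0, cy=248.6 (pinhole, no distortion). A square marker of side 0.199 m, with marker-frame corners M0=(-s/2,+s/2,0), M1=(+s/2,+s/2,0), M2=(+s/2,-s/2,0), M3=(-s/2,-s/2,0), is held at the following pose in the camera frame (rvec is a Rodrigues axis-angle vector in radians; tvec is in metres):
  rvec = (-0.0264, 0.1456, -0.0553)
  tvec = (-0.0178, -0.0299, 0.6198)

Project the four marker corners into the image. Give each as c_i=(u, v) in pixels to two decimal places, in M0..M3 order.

Intrinsics K: fx=520.0, fy=572.9, cx=339.0, cy=248.6
Marker side s = 0.199 m; corners in marker frame (Z=0):
  M0 = (-0.0995, +0.0995, 0)
  M1 = (+0.0995, +0.0995, 0)
  M2 = (+0.0995, -0.0995, 0)
  M3 = (-0.0995, -0.0995, 0)
rvec = (-0.0264, 0.1456, -0.0553), |rvec| = θ = 0.15797 rad = 9.051°
Rodrigues: sinθ=0.15731, 1−cosθ=0.01245; R = I + sinθ·[k]× + (1−cosθ)·[k]×²:
    [+0.98790 +0.05315 +0.14572]
    [-0.05699 +0.99813 +0.02227]
    [-0.14427 -0.03031 +0.98907]
t = (-0.0178, -0.0299, 0.6198) m
M0: Pc = R·M0+t = (-0.11081, +0.07508, +0.63114); u = 520.0·(-0.11081)/0.63114 + 339.0 = 247.7053, v = 572.9·(+0.07508)/0.63114 + 248.6 = 316.7555
M1: Pc = R·M1+t = (+0.08578, +0.06374, +0.60243); u = 520.0·(+0.08578)/0.60243 + 339.0 = 413.0466, v = 572.9·(+0.06374)/0.60243 + 248.6 = 309.2187
M2: Pc = R·M2+t = (+0.07521, -0.13488, +0.60846); u = 520.0·(+0.07521)/0.60846 + 339.0 = 403.2731, v = 572.9·(-0.13488)/0.60846 + 248.6 = 121.5993
M3: Pc = R·M3+t = (-0.12138, -0.12354, +0.63717); u = 520.0·(-0.12138)/0.63717 + 339.0 = 239.9372, v = 572.9·(-0.12354)/0.63717 + 248.6 = 137.5183

c0=(247.71, 316.76) c1=(413.05, 309.22) c2=(403.27, 121.60) c3=(239.94, 137.52)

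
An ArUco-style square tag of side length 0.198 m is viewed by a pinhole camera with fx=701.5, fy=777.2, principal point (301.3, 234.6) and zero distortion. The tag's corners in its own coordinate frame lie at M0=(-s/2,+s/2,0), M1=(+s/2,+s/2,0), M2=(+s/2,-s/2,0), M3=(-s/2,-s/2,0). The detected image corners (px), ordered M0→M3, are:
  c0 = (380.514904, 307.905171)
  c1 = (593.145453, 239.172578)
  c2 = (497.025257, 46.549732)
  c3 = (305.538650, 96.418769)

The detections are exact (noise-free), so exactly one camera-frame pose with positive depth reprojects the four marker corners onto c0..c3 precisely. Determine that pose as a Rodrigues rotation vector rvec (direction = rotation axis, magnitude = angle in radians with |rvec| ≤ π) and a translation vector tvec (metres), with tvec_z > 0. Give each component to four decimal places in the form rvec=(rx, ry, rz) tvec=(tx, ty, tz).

Intrinsics K: fx=701.5, fy=777.2, cx=301.3, cy=234.6
Marker side s = 0.198 m; corners in marker frame (Z=0):
  M0 = (-0.0990, +0.0990, 0)
  M1 = (+0.0990, +0.0990, 0)
  M2 = (+0.0990, -0.0990, 0)
  M3 = (-0.0990, -0.0990, 0)
Detected image corners:
  c0 = (380.514904, 307.905171) px
  c1 = (593.145453, 239.172578) px
  c2 = (497.025257, 46.549732) px
  c3 = (305.538650, 96.418769) px
Planar DLT: solve 8×8 A·h = b for H (H[2,2]=1):
  H  [+1142.04514 +145.95604 +444.12833]
  H  [-247.89487 +907.42343 +165.20784]
  H  [+0.28143 -0.64765 +1.00000]
B = K⁻¹H; ‖b₁‖=1.585491, ‖b₂‖=1.585491; λ = 2/(‖b₁‖+‖b₂‖) = 0.630720, sign → tz>0 ⇒ λ=+0.630720
r₁ = λ·B[:,0] = (+0.95058,-0.25475,+0.17750); r₂ = λ·B[:,1] = (+0.30668,+0.85970,-0.40849)
r₃ = r₁×r₂ = (-0.04854,+0.44273,+0.89534); SVD([r₁ r₂ r₃]) → R = UVᵀ:
  R  [+0.95058 +0.30668 -0.04854]
  R  [-0.25475 +0.85970 +0.44273]
  R  [+0.17750 -0.40849 +0.89534]
t = (+0.12842, -0.05631, +0.63072) m
tr R = 2.705616; θ = arccos((tr R − 1)/2) = 0.549457 rad = 31.482°
axis k = ((R−Rᵀ)₃₂, (R−Rᵀ)₁₃, (R−Rᵀ)₂₁) / (2 sinθ) = (-0.814994, -0.216421, -0.537538)
rvec = θ·k = (-0.447804, -0.118914, -0.295354)

rvec=(-0.4478, -0.1189, -0.2954) tvec=(0.1284, -0.0563, 0.6307)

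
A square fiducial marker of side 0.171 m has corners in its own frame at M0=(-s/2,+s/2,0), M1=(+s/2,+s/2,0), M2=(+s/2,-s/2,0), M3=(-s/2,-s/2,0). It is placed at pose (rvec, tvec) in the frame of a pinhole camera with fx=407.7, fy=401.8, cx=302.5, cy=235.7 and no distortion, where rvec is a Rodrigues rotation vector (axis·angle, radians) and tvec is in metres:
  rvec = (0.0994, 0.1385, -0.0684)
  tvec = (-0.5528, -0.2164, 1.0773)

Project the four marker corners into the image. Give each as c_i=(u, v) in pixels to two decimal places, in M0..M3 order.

Intrinsics K: fx=407.7, fy=401.8, cx=302.5, cy=235.7
Marker side s = 0.171 m; corners in marker frame (Z=0):
  M0 = (-0.0855, +0.0855, 0)
  M1 = (+0.0855, +0.0855, 0)
  M2 = (+0.0855, -0.0855, 0)
  M3 = (-0.0855, -0.0855, 0)
rvec = (0.0994, 0.1385, -0.0684), |rvec| = θ = 0.18369 rad = 10.525°
Rodrigues: sinθ=0.18266, 1−cosθ=0.01682; R = I + sinθ·[k]× + (1−cosθ)·[k]×²:
    [+0.98810 +0.07488 +0.13433]
    [-0.06115 +0.99274 -0.10357]
    [-0.14111 +0.09412 +0.98551]
t = (-0.5528, -0.2164, 1.0773) m
M0: Pc = R·M0+t = (-0.63088, -0.12629, +1.09741); u = 407.7·(-0.63088)/1.09741 + 302.5 = 68.1213, v = 401.8·(-0.12629)/1.09741 + 235.7 = 189.4601
M1: Pc = R·M1+t = (-0.46191, -0.13675, +1.07328); u = 407.7·(-0.46191)/1.07328 + 302.5 = 127.0357, v = 401.8·(-0.13675)/1.07328 + 235.7 = 184.5058
M2: Pc = R·M2+t = (-0.47472, -0.30651, +1.05719); u = 407.7·(-0.47472)/1.05719 + 302.5 = 119.4265, v = 401.8·(-0.30651)/1.05719 + 235.7 = 119.2071
M3: Pc = R·M3+t = (-0.64369, -0.29605, +1.08132); u = 407.7·(-0.64369)/1.08132 + 302.5 = 59.8051, v = 401.8·(-0.29605)/1.08132 + 235.7 = 125.6924

c0=(68.12, 189.46) c1=(127.04, 184.51) c2=(119.43, 119.21) c3=(59.81, 125.69)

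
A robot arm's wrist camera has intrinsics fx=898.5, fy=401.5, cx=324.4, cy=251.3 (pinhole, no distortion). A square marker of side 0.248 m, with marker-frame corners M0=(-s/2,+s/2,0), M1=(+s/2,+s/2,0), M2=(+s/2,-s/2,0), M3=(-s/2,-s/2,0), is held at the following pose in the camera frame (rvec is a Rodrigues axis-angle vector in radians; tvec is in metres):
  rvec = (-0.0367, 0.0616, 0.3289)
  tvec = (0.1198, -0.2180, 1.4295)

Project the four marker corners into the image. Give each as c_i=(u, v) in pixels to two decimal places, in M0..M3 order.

c0=(300.92, 211.95) c1=(449.08, 234.07) c2=(499.17, 168.04) c3=(351.11, 146.77)

Intrinsics K: fx=898.5, fy=401.5, cx=324.4, cy=251.3
Marker side s = 0.248 m; corners in marker frame (Z=0):
  M0 = (-0.1240, +0.1240, 0)
  M1 = (+0.1240, +0.1240, 0)
  M2 = (+0.1240, -0.1240, 0)
  M3 = (-0.1240, -0.1240, 0)
rvec = (-0.0367, 0.0616, 0.3289), |rvec| = θ = 0.33663 rad = 19.287°
Rodrigues: sinθ=0.33030, 1−cosθ=0.05613; R = I + sinθ·[k]× + (1−cosθ)·[k]×²:
    [+0.94454 -0.32384 +0.05446]
    [+0.32160 +0.94575 +0.04605]
    [-0.06642 -0.02598 +0.99745]
t = (0.1198, -0.2180, 1.4295) m
M0: Pc = R·M0+t = (-0.03748, -0.14061, +1.43452); u = 898.5·(-0.03748)/1.43452 + 324.4 = 300.9248, v = 401.5·(-0.14061)/1.43452 + 251.3 = 211.9466
M1: Pc = R·M1+t = (+0.19677, -0.06085, +1.41804); u = 898.5·(+0.19677)/1.41804 + 324.4 = 449.0752, v = 401.5·(-0.06085)/1.41804 + 251.3 = 234.0718
M2: Pc = R·M2+t = (+0.27708, -0.29539, +1.42448); u = 898.5·(+0.27708)/1.42448 + 324.4 = 499.1693, v = 401.5·(-0.29539)/1.42448 + 251.3 = 168.0412
M3: Pc = R·M3+t = (+0.04283, -0.37515, +1.44096); u = 898.5·(+0.04283)/1.44096 + 324.4 = 351.1085, v = 401.5·(-0.37515)/1.44096 + 251.3 = 146.7697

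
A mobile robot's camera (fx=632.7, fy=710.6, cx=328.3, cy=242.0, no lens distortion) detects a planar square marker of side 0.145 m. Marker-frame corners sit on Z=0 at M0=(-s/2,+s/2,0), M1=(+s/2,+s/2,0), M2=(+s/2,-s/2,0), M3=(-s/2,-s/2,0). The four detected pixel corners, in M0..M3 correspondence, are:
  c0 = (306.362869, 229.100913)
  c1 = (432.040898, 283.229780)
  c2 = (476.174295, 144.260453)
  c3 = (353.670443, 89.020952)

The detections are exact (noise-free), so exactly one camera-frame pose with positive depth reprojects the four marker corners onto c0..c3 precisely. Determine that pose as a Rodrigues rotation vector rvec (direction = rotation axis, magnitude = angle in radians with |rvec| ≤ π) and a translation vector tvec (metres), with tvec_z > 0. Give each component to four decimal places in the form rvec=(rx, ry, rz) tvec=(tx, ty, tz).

rvec=(-0.0790, -0.0903, 0.3619) tvec=(0.0696, -0.0539, 0.6831)

Intrinsics K: fx=632.7, fy=710.6, cx=328.3, cy=242.0
Marker side s = 0.145 m; corners in marker frame (Z=0):
  M0 = (-0.0725, +0.0725, 0)
  M1 = (+0.0725, +0.0725, 0)
  M2 = (+0.0725, -0.0725, 0)
  M3 = (-0.0725, -0.0725, 0)
Detected image corners:
  c0 = (306.362869, 229.100913) px
  c1 = (432.040898, 283.229780) px
  c2 = (476.174295, 144.260453) px
  c3 = (353.670443, 89.020952) px
Planar DLT: solve 8×8 A·h = b for H (H[2,2]=1):
  H  [+898.18557 -368.73460 +392.77587]
  H  [+397.37379 +936.76936 +185.92762]
  H  [+0.10839 -0.13648 +1.00000]
B = K⁻¹H; ‖b₁‖=1.464005, ‖b₂‖=1.464005; λ = 2/(‖b₁‖+‖b₂‖) = 0.683058, sign → tz>0 ⇒ λ=+0.683058
r₁ = λ·B[:,0] = (+0.93126,+0.35676,+0.07403); r₂ = λ·B[:,1] = (-0.34971,+0.93221,-0.09322)
r₃ = r₁×r₂ = (-0.10227,+0.06092,+0.99289); SVD([r₁ r₂ r₃]) → R = UVᵀ:
  R  [+0.93126 -0.34971 -0.10227]
  R  [+0.35676 +0.93221 +0.06092]
  R  [+0.07403 -0.09322 +0.99289]
t = (+0.06961, -0.05390, +0.68306) m
tr R = 2.856355; θ = arccos((tr R − 1)/2) = 0.381311 rad = 21.847°
axis k = ((R−Rᵀ)₃₂, (R−Rᵀ)₁₃, (R−Rᵀ)₂₁) / (2 sinθ) = (-0.207104, -0.236884, +0.949207)
rvec = θ·k = (-0.078971, -0.090327, +0.361943)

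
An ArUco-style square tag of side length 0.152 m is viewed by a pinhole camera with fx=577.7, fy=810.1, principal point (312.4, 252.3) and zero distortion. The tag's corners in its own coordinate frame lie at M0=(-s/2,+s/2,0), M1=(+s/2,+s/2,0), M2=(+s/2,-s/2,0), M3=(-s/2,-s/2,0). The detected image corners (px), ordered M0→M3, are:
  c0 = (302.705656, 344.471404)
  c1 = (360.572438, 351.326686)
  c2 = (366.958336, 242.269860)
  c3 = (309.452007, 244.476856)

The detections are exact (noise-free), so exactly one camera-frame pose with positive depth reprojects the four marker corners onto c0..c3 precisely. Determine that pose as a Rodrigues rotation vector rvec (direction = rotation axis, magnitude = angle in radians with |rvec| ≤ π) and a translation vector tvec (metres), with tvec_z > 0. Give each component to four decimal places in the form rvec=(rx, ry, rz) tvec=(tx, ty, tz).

Intrinsics K: fx=577.7, fy=810.1, cx=312.4, cy=252.3
Marker side s = 0.152 m; corners in marker frame (Z=0):
  M0 = (-0.0760, +0.0760, 0)
  M1 = (+0.0760, +0.0760, 0)
  M2 = (+0.0760, -0.0760, 0)
  M3 = (-0.0760, -0.0760, 0)
Detected image corners:
  c0 = (302.705656, 344.471404) px
  c1 = (360.572438, 351.326686) px
  c2 = (366.958336, 242.269860) px
  c3 = (309.452007, 244.476856) px
Planar DLT: solve 8×8 A·h = b for H (H[2,2]=1):
  H  [+189.25920 -78.67231 +333.70331]
  H  [-152.88145 +655.11419 +295.16594]
  H  [-0.56804 -0.10576 +1.00000]
B = K⁻¹H; ‖b₁‖=0.851912, ‖b₂‖=0.851912; λ = 2/(‖b₁‖+‖b₂‖) = 1.173830, sign → tz>0 ⇒ λ=+1.173830
r₁ = λ·B[:,0] = (+0.74513,-0.01386,-0.66678); r₂ = λ·B[:,1] = (-0.09272,+0.98792,-0.12415)
r₃ = r₁×r₂ = (+0.66045,+0.15433,+0.73484); SVD([r₁ r₂ r₃]) → R = UVᵀ:
  R  [+0.74513 -0.09272 +0.66045]
  R  [-0.01386 +0.98792 +0.15433]
  R  [-0.66678 -0.12415 +0.73484]
t = (+0.04329, +0.06211, +1.17383) m
tr R = 2.467891; θ = arccos((tr R − 1)/2) = 0.746683 rad = 42.782°
axis k = ((R−Rᵀ)₃₂, (R−Rᵀ)₁₃, (R−Rᵀ)₂₁) / (2 sinθ) = (-0.205003, +0.977038, +0.058051)
rvec = θ·k = (-0.153073, +0.729538, +0.043346)

rvec=(-0.1531, 0.7295, 0.0433) tvec=(0.0433, 0.0621, 1.1738)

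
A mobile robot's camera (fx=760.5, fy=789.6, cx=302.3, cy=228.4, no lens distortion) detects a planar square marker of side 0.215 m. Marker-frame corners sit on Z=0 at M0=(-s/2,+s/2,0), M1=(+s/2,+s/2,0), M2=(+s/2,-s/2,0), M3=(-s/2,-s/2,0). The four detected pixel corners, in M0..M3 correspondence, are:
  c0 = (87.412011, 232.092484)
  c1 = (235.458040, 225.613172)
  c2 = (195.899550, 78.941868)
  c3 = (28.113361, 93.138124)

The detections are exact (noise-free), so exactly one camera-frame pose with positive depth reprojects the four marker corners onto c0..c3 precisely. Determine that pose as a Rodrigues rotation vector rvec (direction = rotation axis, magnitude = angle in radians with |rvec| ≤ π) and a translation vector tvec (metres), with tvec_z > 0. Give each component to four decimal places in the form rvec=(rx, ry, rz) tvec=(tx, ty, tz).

Intrinsics K: fx=760.5, fy=789.6, cx=302.3, cy=228.4
Marker side s = 0.215 m; corners in marker frame (Z=0):
  M0 = (-0.1075, +0.1075, 0)
  M1 = (+0.1075, +0.1075, 0)
  M2 = (+0.1075, -0.1075, 0)
  M3 = (-0.1075, -0.1075, 0)
Detected image corners:
  c0 = (87.412011, 232.092484) px
  c1 = (235.458040, 225.613172) px
  c2 = (195.899550, 78.941868) px
  c3 = (28.113361, 93.138124) px
Planar DLT: solve 8×8 A·h = b for H (H[2,2]=1):
  H  [+703.33448 +319.15738 +136.69890]
  H  [-79.05175 +765.47584 +162.51475]
  H  [-0.20460 +0.64546 +1.00000]
B = K⁻¹H; ‖b₁‖=1.027571, ‖b₂‖=1.027571; λ = 2/(‖b₁‖+‖b₂‖) = 0.973169, sign → tz>0 ⇒ λ=+0.973169
r₁ = λ·B[:,0] = (+0.97917,-0.03983,-0.19911); r₂ = λ·B[:,1] = (+0.15872,+0.76174,+0.62814)
r₃ = r₁×r₂ = (+0.12665,-0.64666,+0.75219); SVD([r₁ r₂ r₃]) → R = UVᵀ:
  R  [+0.97917 +0.15872 +0.12665]
  R  [-0.03983 +0.76174 -0.64666]
  R  [-0.19911 +0.62814 +0.75219]
t = (-0.21191, -0.08120, +0.97317) m
tr R = 2.493101; θ = arccos((tr R − 1)/2) = 0.727934 rad = 41.708°
axis k = ((R−Rᵀ)₃₂, (R−Rᵀ)₁₃, (R−Rᵀ)₂₁) / (2 sinθ) = (+0.958018, +0.244817, -0.149216)
rvec = θ·k = (+0.697374, +0.178211, -0.108620)

rvec=(0.6974, 0.1782, -0.1086) tvec=(-0.2119, -0.0812, 0.9732)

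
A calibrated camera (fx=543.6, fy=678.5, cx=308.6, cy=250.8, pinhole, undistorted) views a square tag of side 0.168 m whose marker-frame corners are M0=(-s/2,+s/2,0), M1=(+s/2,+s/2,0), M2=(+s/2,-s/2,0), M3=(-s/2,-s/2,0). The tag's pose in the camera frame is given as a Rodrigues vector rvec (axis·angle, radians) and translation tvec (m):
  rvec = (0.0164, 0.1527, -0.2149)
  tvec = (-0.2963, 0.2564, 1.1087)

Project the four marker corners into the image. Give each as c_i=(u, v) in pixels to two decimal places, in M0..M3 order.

c0=(134.37, 466.29) c1=(210.75, 449.37) c2=(192.95, 347.76) c3=(116.98, 367.00)

Intrinsics K: fx=543.6, fy=678.5, cx=308.6, cy=250.8
Marker side s = 0.168 m; corners in marker frame (Z=0):
  M0 = (-0.0840, +0.0840, 0)
  M1 = (+0.0840, +0.0840, 0)
  M2 = (+0.0840, -0.0840, 0)
  M3 = (-0.0840, -0.0840, 0)
rvec = (0.0164, 0.1527, -0.2149), |rvec| = θ = 0.26414 rad = 15.134°
Rodrigues: sinθ=0.26108, 1−cosθ=0.03468; R = I + sinθ·[k]× + (1−cosθ)·[k]×²:
    [+0.96545 +0.21365 +0.14918]
    [-0.21116 +0.97691 -0.03252]
    [-0.15268 -0.00010 +0.98828]
t = (-0.2963, 0.2564, 1.1087) m
M0: Pc = R·M0+t = (-0.35945, +0.35620, +1.12152); u = 543.6·(-0.35945)/1.12152 + 308.6 = 134.3738, v = 678.5·(+0.35620)/1.12152 + 250.8 = 466.2943
M1: Pc = R·M1+t = (-0.19726, +0.32072, +1.09587); u = 543.6·(-0.19726)/1.09587 + 308.6 = 210.7524, v = 678.5·(+0.32072)/1.09587 + 250.8 = 449.3737
M2: Pc = R·M2+t = (-0.23315, +0.15660, +1.09588); u = 543.6·(-0.23315)/1.09588 + 308.6 = 192.9492, v = 678.5·(+0.15660)/1.09588 + 250.8 = 347.7577
M3: Pc = R·M3+t = (-0.39534, +0.19208, +1.12153); u = 543.6·(-0.39534)/1.12153 + 308.6 = 116.9789, v = 678.5·(+0.19208)/1.12153 + 250.8 = 367.0021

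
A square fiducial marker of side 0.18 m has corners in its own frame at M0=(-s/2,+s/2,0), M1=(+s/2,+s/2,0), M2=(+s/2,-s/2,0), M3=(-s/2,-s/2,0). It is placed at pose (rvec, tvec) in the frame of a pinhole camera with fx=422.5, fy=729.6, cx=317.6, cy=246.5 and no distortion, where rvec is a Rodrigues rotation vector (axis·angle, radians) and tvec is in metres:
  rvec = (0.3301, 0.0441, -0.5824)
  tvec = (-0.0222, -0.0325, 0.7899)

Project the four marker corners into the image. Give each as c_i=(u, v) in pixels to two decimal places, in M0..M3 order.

c0=(293.01, 322.27) c1=(371.30, 237.55) c2=(319.74, 99.88) c3=(237.72, 194.63)

Intrinsics K: fx=422.5, fy=729.6, cx=317.6, cy=246.5
Marker side s = 0.18 m; corners in marker frame (Z=0):
  M0 = (-0.0900, +0.0900, 0)
  M1 = (+0.0900, +0.0900, 0)
  M2 = (+0.0900, -0.0900, 0)
  M3 = (-0.0900, -0.0900, 0)
rvec = (0.3301, 0.0441, -0.5824), |rvec| = θ = 0.67090 rad = 38.439°
Rodrigues: sinθ=0.62169, 1−cosθ=0.21673; R = I + sinθ·[k]× + (1−cosθ)·[k]×²:
    [+0.83574 +0.54669 -0.05171]
    [-0.53267 +0.78420 -0.31826]
    [-0.13344 +0.29352 +0.94659]
t = (-0.0222, -0.0325, 0.7899) m
M0: Pc = R·M0+t = (-0.04821, +0.08602, +0.82833); u = 422.5·(-0.04821)/0.82833 + 317.6 = 293.0078, v = 729.6·(+0.08602)/0.82833 + 246.5 = 322.2664
M1: Pc = R·M1+t = (+0.10222, -0.00986, +0.80431); u = 422.5·(+0.10222)/0.80431 + 317.6 = 371.2950, v = 729.6·(-0.00986)/0.80431 + 246.5 = 237.5536
M2: Pc = R·M2+t = (+0.00381, -0.15102, +0.75147); u = 422.5·(+0.00381)/0.75147 + 317.6 = 319.7442, v = 729.6·(-0.15102)/0.75147 + 246.5 = 99.8770
M3: Pc = R·M3+t = (-0.14662, -0.05514, +0.77549); u = 422.5·(-0.14662)/0.77549 + 317.6 = 237.7200, v = 729.6·(-0.05514)/0.77549 + 246.5 = 194.6254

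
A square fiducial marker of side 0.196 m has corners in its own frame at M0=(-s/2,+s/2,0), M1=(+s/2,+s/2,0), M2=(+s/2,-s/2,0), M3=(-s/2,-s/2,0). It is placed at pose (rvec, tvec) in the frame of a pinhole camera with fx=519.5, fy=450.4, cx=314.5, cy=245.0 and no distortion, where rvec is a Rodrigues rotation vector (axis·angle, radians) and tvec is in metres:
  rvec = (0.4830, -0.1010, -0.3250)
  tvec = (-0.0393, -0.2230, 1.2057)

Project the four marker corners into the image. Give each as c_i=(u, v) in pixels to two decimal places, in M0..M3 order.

Intrinsics K: fx=519.5, fy=450.4, cx=314.5, cy=245.0
Marker side s = 0.196 m; corners in marker frame (Z=0):
  M0 = (-0.0980, +0.0980, 0)
  M1 = (+0.0980, +0.0980, 0)
  M2 = (+0.0980, -0.0980, 0)
  M3 = (-0.0980, -0.0980, 0)
rvec = (0.4830, -0.1010, -0.3250), |rvec| = θ = 0.59086 rad = 33.854°
Rodrigues: sinθ=0.55708, 1−cosθ=0.16954; R = I + sinθ·[k]× + (1−cosθ)·[k]×²:
    [+0.94375 +0.28273 -0.17146]
    [-0.33011 +0.83542 -0.43944]
    [+0.01899 +0.47132 +0.88176]
t = (-0.0393, -0.2230, 1.2057) m
M0: Pc = R·M0+t = (-0.10408, -0.10878, +1.25003); u = 519.5·(-0.10408)/1.25003 + 314.5 = 271.2451, v = 450.4·(-0.10878)/1.25003 + 245.0 = 205.8057
M1: Pc = R·M1+t = (+0.08089, -0.17348, +1.25375); u = 519.5·(+0.08089)/1.25375 + 314.5 = 348.0194, v = 450.4·(-0.17348)/1.25375 + 245.0 = 182.6788
M2: Pc = R·M2+t = (+0.02548, -0.33722, +1.16137); u = 519.5·(+0.02548)/1.16137 + 314.5 = 325.8978, v = 450.4·(-0.33722)/1.16137 + 245.0 = 114.2198
M3: Pc = R·M3+t = (-0.15949, -0.27252, +1.15765); u = 519.5·(-0.15949)/1.15765 + 314.5 = 242.9259, v = 450.4·(-0.27252)/1.15765 + 245.0 = 138.9721

c0=(271.25, 205.81) c1=(348.02, 182.68) c2=(325.90, 114.22) c3=(242.93, 138.97)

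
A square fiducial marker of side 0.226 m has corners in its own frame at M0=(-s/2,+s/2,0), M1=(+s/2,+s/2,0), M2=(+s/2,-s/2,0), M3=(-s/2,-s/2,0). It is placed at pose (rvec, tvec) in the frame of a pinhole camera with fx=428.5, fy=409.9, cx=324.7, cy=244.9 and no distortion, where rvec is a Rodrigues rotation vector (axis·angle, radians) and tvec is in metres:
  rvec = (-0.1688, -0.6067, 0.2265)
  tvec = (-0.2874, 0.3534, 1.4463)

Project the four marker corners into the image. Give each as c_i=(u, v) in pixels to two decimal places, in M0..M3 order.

Intrinsics K: fx=428.5, fy=409.9, cx=324.7, cy=244.9
Marker side s = 0.226 m; corners in marker frame (Z=0):
  M0 = (-0.1130, +0.1130, 0)
  M1 = (+0.1130, +0.1130, 0)
  M2 = (+0.1130, -0.1130, 0)
  M3 = (-0.1130, -0.1130, 0)
rvec = (-0.1688, -0.6067, 0.2265), |rvec| = θ = 0.66924 rad = 38.345°
Rodrigues: sinθ=0.62039, 1−cosθ=0.21571; R = I + sinθ·[k]× + (1−cosθ)·[k]×²:
    [+0.79802 -0.16064 -0.58083]
    [+0.25929 +0.96157 +0.09030]
    [+0.54400 -0.22266 +0.80900]
t = (-0.2874, 0.3534, 1.4463) m
M0: Pc = R·M0+t = (-0.39573, +0.43276, +1.35967); u = 428.5·(-0.39573)/1.35967 + 324.7 = 199.9858, v = 409.9·(+0.43276)/1.35967 + 244.9 = 375.3638
M1: Pc = R·M1+t = (-0.21538, +0.49136, +1.48261); u = 428.5·(-0.21538)/1.48261 + 324.7 = 262.4524, v = 409.9·(+0.49136)/1.48261 + 244.9 = 380.7463
M2: Pc = R·M2+t = (-0.17907, +0.27404, +1.53293); u = 428.5·(-0.17907)/1.53293 + 324.7 = 274.6443, v = 409.9·(+0.27404)/1.53293 + 244.9 = 318.1778
M3: Pc = R·M3+t = (-0.35942, +0.21544, +1.40999); u = 428.5·(-0.35942)/1.40999 + 324.7 = 215.4702, v = 409.9·(+0.21544)/1.40999 + 244.9 = 307.5318

c0=(199.99, 375.36) c1=(262.45, 380.75) c2=(274.64, 318.18) c3=(215.47, 307.53)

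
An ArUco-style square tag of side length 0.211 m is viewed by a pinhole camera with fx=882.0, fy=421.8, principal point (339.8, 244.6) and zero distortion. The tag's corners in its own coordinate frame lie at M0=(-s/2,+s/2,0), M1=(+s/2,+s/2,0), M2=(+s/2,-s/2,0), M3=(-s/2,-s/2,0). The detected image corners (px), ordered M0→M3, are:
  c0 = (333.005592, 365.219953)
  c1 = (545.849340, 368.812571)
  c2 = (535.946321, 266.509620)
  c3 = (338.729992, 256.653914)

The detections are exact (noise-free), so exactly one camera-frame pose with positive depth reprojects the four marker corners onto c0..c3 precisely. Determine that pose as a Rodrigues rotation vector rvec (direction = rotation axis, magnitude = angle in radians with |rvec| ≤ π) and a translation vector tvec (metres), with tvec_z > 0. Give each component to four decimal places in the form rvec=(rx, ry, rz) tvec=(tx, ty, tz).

rvec=(-0.3082, -0.2763, 0.0678) tvec=(0.0977, 0.1360, 0.8465)

Intrinsics K: fx=882.0, fy=421.8, cx=339.8, cy=244.6
Marker side s = 0.211 m; corners in marker frame (Z=0):
  M0 = (-0.1055, +0.1055, 0)
  M1 = (+0.1055, +0.1055, 0)
  M2 = (+0.1055, -0.1055, 0)
  M3 = (-0.1055, -0.1055, 0)
Detected image corners:
  c0 = (333.005592, 365.219953) px
  c1 = (545.849340, 368.812571) px
  c2 = (535.946321, 266.509620) px
  c3 = (338.729992, 256.653914) px
Planar DLT: solve 8×8 A·h = b for H (H[2,2]=1):
  H  [+1103.88670 -148.62714 +441.63879]
  H  [+128.22590 +384.70111 +312.38078]
  H  [+0.30477 -0.36434 +1.00000]
B = K⁻¹H; ‖b₁‖=1.181268, ‖b₂‖=1.181268; λ = 2/(‖b₁‖+‖b₂‖) = 0.846548, sign → tz>0 ⇒ λ=+0.846548
r₁ = λ·B[:,0] = (+0.96012,+0.10774,+0.25800); r₂ = λ·B[:,1] = (-0.02383,+0.95095,-0.30843)
r₃ = r₁×r₂ = (-0.27857,+0.28998,+0.91559); SVD([r₁ r₂ r₃]) → R = UVᵀ:
  R  [+0.96012 -0.02383 -0.27857]
  R  [+0.10774 +0.95095 +0.28998]
  R  [+0.25800 -0.30843 +0.91559]
t = (+0.09775, +0.13604, +0.84655) m
tr R = 2.826660; θ = arccos((tr R − 1)/2) = 0.419409 rad = 24.030°
axis k = ((R−Rᵀ)₃₂, (R−Rᵀ)₁₃, (R−Rᵀ)₂₁) / (2 sinθ) = (-0.734752, -0.658820, +0.161538)
rvec = θ·k = (-0.308162, -0.276315, +0.067750)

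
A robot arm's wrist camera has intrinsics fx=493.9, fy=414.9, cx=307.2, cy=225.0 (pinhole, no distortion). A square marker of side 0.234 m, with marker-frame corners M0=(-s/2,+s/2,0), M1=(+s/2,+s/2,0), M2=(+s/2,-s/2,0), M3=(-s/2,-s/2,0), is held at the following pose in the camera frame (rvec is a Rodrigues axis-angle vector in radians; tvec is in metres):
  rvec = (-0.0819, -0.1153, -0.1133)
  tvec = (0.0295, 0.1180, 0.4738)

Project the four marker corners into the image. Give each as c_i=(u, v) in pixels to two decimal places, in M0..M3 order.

c0=(228.10, 451.72) c1=(470.85, 416.63) c2=(437.75, 216.23) c3=(202.11, 238.08)

Intrinsics K: fx=493.9, fy=414.9, cx=307.2, cy=225.0
Marker side s = 0.234 m; corners in marker frame (Z=0):
  M0 = (-0.1170, +0.1170, 0)
  M1 = (+0.1170, +0.1170, 0)
  M2 = (+0.1170, -0.1170, 0)
  M3 = (-0.1170, -0.1170, 0)
rvec = (-0.0819, -0.1153, -0.1133), |rvec| = θ = 0.18121 rad = 10.383°
Rodrigues: sinθ=0.18022, 1−cosθ=0.01637; R = I + sinθ·[k]× + (1−cosθ)·[k]×²:
    [+0.98697 +0.11739 -0.11004]
    [-0.10797 +0.99025 +0.08797]
    [+0.11930 -0.07494 +0.99003]
t = (0.0295, 0.1180, 0.4738) m
M0: Pc = R·M0+t = (-0.07224, +0.24649, +0.45107); u = 493.9·(-0.07224)/0.45107 + 307.2 = 228.1004, v = 414.9·(+0.24649)/0.45107 + 225.0 = 451.7248
M1: Pc = R·M1+t = (+0.15871, +0.22123, +0.47899); u = 493.9·(+0.15871)/0.47899 + 307.2 = 470.8504, v = 414.9·(+0.22123)/0.47899 + 225.0 = 416.6263
M2: Pc = R·M2+t = (+0.13124, -0.01049, +0.49653); u = 493.9·(+0.13124)/0.49653 + 307.2 = 437.7470, v = 414.9·(-0.01049)/0.49653 + 225.0 = 216.2324
M3: Pc = R·M3+t = (-0.09971, +0.01477, +0.46861); u = 493.9·(-0.09971)/0.46861 + 307.2 = 202.1088, v = 414.9·(+0.01477)/0.46861 + 225.0 = 238.0798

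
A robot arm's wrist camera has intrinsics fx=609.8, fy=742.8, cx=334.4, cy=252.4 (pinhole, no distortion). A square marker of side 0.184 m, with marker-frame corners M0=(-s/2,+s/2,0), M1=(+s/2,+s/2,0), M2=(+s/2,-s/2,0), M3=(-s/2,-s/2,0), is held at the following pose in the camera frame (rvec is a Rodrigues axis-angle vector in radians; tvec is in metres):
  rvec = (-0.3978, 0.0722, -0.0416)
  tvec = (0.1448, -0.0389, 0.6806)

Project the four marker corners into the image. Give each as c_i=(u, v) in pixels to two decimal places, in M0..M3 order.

c0=(386.45, 310.48) c1=(562.33, 299.83) c2=(535.26, 117.91) c3=(377.21, 130.37)

Intrinsics K: fx=609.8, fy=742.8, cx=334.4, cy=252.4
Marker side s = 0.184 m; corners in marker frame (Z=0):
  M0 = (-0.0920, +0.0920, 0)
  M1 = (+0.0920, +0.0920, 0)
  M2 = (+0.0920, -0.0920, 0)
  M3 = (-0.0920, -0.0920, 0)
rvec = (-0.3978, 0.0722, -0.0416), |rvec| = θ = 0.40643 rad = 23.287°
Rodrigues: sinθ=0.39534, 1−cosθ=0.08146; R = I + sinθ·[k]× + (1−cosθ)·[k]×²:
    [+0.99658 +0.02630 +0.07839]
    [-0.05463 +0.92111 +0.38546]
    [-0.06207 -0.38842 +0.91939]
t = (0.1448, -0.0389, 0.6806) m
M0: Pc = R·M0+t = (+0.05553, +0.05087, +0.65058); u = 609.8·(+0.05553)/0.65058 + 334.4 = 386.4539, v = 742.8·(+0.05087)/0.65058 + 252.4 = 310.4786
M1: Pc = R·M1+t = (+0.23890, +0.04082, +0.63916); u = 609.8·(+0.23890)/0.63916 + 334.4 = 562.3321, v = 742.8·(+0.04082)/0.63916 + 252.4 = 299.8348
M2: Pc = R·M2+t = (+0.23407, -0.12867, +0.71062); u = 609.8·(+0.23407)/0.71062 + 334.4 = 535.2558, v = 742.8·(-0.12867)/0.71062 + 252.4 = 117.9065
M3: Pc = R·M3+t = (+0.05070, -0.11862, +0.72204); u = 609.8·(+0.05070)/0.72204 + 334.4 = 377.2146, v = 742.8·(-0.11862)/0.72204 + 252.4 = 130.3743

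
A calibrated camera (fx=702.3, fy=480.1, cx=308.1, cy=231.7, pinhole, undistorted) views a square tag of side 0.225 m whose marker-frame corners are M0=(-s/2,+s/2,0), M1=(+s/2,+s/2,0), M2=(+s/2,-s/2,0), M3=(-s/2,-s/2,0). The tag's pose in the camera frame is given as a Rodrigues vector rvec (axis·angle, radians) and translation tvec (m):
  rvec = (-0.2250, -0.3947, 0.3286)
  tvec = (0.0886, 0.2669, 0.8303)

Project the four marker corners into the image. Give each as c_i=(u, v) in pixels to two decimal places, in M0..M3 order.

c0=(271.52, 440.35) c1=(439.34, 467.17) c2=(477.41, 340.06) c3=(325.80, 303.52)

Intrinsics K: fx=702.3, fy=480.1, cx=308.1, cy=231.7
Marker side s = 0.225 m; corners in marker frame (Z=0):
  M0 = (-0.1125, +0.1125, 0)
  M1 = (+0.1125, +0.1125, 0)
  M2 = (+0.1125, -0.1125, 0)
  M3 = (-0.1125, -0.1125, 0)
rvec = (-0.2250, -0.3947, 0.3286), |rvec| = θ = 0.56071 rad = 32.126°
Rodrigues: sinθ=0.53178, 1−cosθ=0.15312; R = I + sinθ·[k]× + (1−cosθ)·[k]×²:
    [+0.87154 -0.26840 -0.41035]
    [+0.35490 +0.92275 +0.15023]
    [+0.33833 -0.27656 +0.89947]
t = (0.0886, 0.2669, 0.8303) m
M0: Pc = R·M0+t = (-0.03964, +0.33078, +0.76112); u = 702.3·(-0.03964)/0.76112 + 308.1 = 271.5212, v = 480.1·(+0.33078)/0.76112 + 231.7 = 440.3506
M1: Pc = R·M1+t = (+0.15645, +0.41064, +0.83725); u = 702.3·(+0.15645)/0.83725 + 308.1 = 439.3357, v = 480.1·(+0.41064)/0.83725 + 231.7 = 467.1694
M2: Pc = R·M2+t = (+0.21684, +0.20302, +0.89948); u = 702.3·(+0.21684)/0.89948 + 308.1 = 477.4082, v = 480.1·(+0.20302)/0.89948 + 231.7 = 340.0613
M3: Pc = R·M3+t = (+0.02075, +0.12316, +0.82335); u = 702.3·(+0.02075)/0.82335 + 308.1 = 325.7967, v = 480.1·(+0.12316)/0.82335 + 231.7 = 303.5173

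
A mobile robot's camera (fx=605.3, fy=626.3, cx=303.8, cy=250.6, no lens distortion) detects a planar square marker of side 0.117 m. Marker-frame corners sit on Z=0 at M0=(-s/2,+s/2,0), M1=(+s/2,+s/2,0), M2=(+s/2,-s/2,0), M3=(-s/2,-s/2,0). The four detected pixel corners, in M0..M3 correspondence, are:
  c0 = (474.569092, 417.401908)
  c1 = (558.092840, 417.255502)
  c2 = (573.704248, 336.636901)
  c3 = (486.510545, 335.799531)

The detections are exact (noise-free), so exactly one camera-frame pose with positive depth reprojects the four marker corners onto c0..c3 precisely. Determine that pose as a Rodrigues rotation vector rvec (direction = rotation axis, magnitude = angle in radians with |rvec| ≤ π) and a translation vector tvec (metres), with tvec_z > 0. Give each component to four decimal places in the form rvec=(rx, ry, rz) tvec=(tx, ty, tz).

rvec=(0.3149, -0.0781, 0.0329) tvec=(0.2910, 0.1628, 0.8025)

Intrinsics K: fx=605.3, fy=626.3, cx=303.8, cy=250.6
Marker side s = 0.117 m; corners in marker frame (Z=0):
  M0 = (-0.0585, +0.0585, 0)
  M1 = (+0.0585, +0.0585, 0)
  M2 = (+0.0585, -0.0585, 0)
  M3 = (-0.0585, -0.0585, 0)
Detected image corners:
  c0 = (474.569092, 417.401908) px
  c1 = (558.092840, 417.255502) px
  c2 = (573.704248, 336.636901) px
  c3 = (486.510545, 335.799531) px
Planar DLT: solve 8×8 A·h = b for H (H[2,2]=1):
  H  [+782.59351 +83.04460 +523.31921]
  H  [+41.30058 +837.88586 +377.68539]
  H  [+0.10203 +0.38394 +1.00000]
B = K⁻¹H; ‖b₁‖=1.246131, ‖b₂‖=1.246131; λ = 2/(‖b₁‖+‖b₂‖) = 0.802484, sign → tz>0 ⇒ λ=+0.802484
r₁ = λ·B[:,0] = (+0.99644,+0.02016,+0.08188); r₂ = λ·B[:,1] = (-0.04454,+0.95031,+0.30811)
r₃ = r₁×r₂ = (-0.07160,-0.31066,+0.94782); SVD([r₁ r₂ r₃]) → R = UVᵀ:
  R  [+0.99644 -0.04454 -0.07160]
  R  [+0.02016 +0.95031 -0.31066]
  R  [+0.08188 +0.30811 +0.94782]
t = (+0.29103, +0.16284, +0.80248) m
tr R = 2.894569; θ = arccos((tr R − 1)/2) = 0.326145 rad = 18.687°
axis k = ((R−Rᵀ)₃₂, (R−Rᵀ)₁₃, (R−Rᵀ)₂₁) / (2 sinθ) = (+0.965629, -0.239511, +0.100968)
rvec = θ·k = (+0.314935, -0.078115, +0.032930)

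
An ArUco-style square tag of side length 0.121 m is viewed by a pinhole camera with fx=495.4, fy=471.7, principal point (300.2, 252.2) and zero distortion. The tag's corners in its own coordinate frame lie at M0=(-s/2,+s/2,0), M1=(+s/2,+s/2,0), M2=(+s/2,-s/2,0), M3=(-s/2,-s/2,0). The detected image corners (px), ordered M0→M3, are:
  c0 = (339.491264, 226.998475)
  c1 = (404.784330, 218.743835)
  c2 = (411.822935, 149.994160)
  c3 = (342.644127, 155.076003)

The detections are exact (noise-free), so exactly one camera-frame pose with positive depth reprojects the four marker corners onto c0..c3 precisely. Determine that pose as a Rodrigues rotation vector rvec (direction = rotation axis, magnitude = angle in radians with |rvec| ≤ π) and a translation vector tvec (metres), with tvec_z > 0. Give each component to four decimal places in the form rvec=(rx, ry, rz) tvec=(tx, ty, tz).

Intrinsics K: fx=495.4, fy=471.7, cx=300.2, cy=252.2
Marker side s = 0.121 m; corners in marker frame (Z=0):
  M0 = (-0.0605, +0.0605, 0)
  M1 = (+0.0605, +0.0605, 0)
  M2 = (+0.0605, -0.0605, 0)
  M3 = (-0.0605, -0.0605, 0)
Detected image corners:
  c0 = (339.491264, 226.998475) px
  c1 = (404.784330, 218.743835) px
  c2 = (411.822935, 149.994160) px
  c3 = (342.644127, 155.076003) px
Planar DLT: solve 8×8 A·h = b for H (H[2,2]=1):
  H  [+712.95768 +148.39494 +375.46361]
  H  [+23.53000 +676.59818 +188.70231]
  H  [+0.42111 +0.50954 +1.00000]
B = K⁻¹H; ‖b₁‖=1.268797, ‖b₂‖=1.268797; λ = 2/(‖b₁‖+‖b₂‖) = 0.788148, sign → tz>0 ⇒ λ=+0.788148
r₁ = λ·B[:,0] = (+0.93315,-0.13814,+0.33190); r₂ = λ·B[:,1] = (-0.00727,+0.91579,+0.40159)
r₃ = r₁×r₂ = (-0.35942,-0.37716,+0.85356); SVD([r₁ r₂ r₃]) → R = UVᵀ:
  R  [+0.93315 -0.00727 -0.35942]
  R  [-0.13814 +0.91579 -0.37716]
  R  [+0.33190 +0.40159 +0.85356]
t = (+0.11974, -0.10610, +0.78815) m
tr R = 2.702497; θ = arccos((tr R − 1)/2) = 0.552436 rad = 31.652°
axis k = ((R−Rᵀ)₃₂, (R−Rᵀ)₁₃, (R−Rᵀ)₂₁) / (2 sinθ) = (+0.742004, -0.658697, -0.124692)
rvec = θ·k = (+0.409910, -0.363888, -0.068885)

rvec=(0.4099, -0.3639, -0.0689) tvec=(0.1197, -0.1061, 0.7881)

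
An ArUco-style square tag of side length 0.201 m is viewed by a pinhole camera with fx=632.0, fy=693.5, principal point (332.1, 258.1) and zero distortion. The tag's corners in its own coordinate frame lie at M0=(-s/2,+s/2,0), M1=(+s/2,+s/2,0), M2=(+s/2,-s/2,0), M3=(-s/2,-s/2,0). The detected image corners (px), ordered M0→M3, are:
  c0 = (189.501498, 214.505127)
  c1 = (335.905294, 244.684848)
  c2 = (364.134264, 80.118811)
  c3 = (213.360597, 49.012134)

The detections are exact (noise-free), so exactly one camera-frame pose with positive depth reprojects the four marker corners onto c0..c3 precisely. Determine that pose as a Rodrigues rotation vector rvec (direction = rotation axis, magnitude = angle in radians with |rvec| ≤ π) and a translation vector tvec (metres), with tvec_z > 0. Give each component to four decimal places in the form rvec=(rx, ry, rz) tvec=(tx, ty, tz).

rvec=(0.1231, 0.0108, 0.1855) tvec=(-0.0752, -0.1331, 0.8405)

Intrinsics K: fx=632.0, fy=693.5, cx=332.1, cy=258.1
Marker side s = 0.201 m; corners in marker frame (Z=0):
  M0 = (-0.1005, +0.1005, 0)
  M1 = (+0.1005, +0.1005, 0)
  M2 = (+0.1005, -0.1005, 0)
  M3 = (-0.1005, -0.1005, 0)
Detected image corners:
  c0 = (189.501498, 214.505127) px
  c1 = (335.905294, 244.684848) px
  c2 = (364.134264, 80.118811) px
  c3 = (213.360597, 49.012134) px
Planar DLT: solve 8×8 A·h = b for H (H[2,2]=1):
  H  [+739.29485 -89.19422 +275.53937]
  H  [+152.53043 +842.58152 +148.29583]
  H  [+0.00075 +0.14645 +1.00000]
B = K⁻¹H; ‖b₁‖=1.189828, ‖b₂‖=1.189828; λ = 2/(‖b₁‖+‖b₂‖) = 0.840458, sign → tz>0 ⇒ λ=+0.840458
r₁ = λ·B[:,0] = (+0.98281,+0.18462,+0.00063); r₂ = λ·B[:,1] = (-0.18329,+0.97532,+0.12308)
r₃ = r₁×r₂ = (+0.02211,-0.12108,+0.99240); SVD([r₁ r₂ r₃]) → R = UVᵀ:
  R  [+0.98281 -0.18329 +0.02211]
  R  [+0.18462 +0.97532 -0.12108]
  R  [+0.00063 +0.12308 +0.99240]
t = (-0.07522, -0.13307, +0.84046) m
tr R = 2.950530; θ = arccos((tr R − 1)/2) = 0.222880 rad = 12.770°
axis k = ((R−Rᵀ)₃₂, (R−Rᵀ)₁₃, (R−Rᵀ)₂₁) / (2 sinθ) = (+0.552309, +0.048576, +0.832223)
rvec = θ·k = (+0.123098, +0.010826, +0.185486)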